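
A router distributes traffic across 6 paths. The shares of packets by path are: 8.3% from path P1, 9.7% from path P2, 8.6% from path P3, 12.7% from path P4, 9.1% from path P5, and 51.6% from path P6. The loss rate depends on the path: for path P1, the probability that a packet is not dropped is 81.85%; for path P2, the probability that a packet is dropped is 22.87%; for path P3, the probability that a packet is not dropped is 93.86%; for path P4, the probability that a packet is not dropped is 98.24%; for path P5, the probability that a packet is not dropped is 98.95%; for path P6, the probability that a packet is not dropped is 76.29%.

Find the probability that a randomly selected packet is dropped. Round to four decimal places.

P(L|P1) = 1 − 0.8185 = 0.1815.
P(L|P3) = 1 − 0.9386 = 0.0614.
P(L|P4) = 1 − 0.9824 = 0.0176.
P(L|P5) = 1 − 0.9895 = 0.0105.
P(L|P6) = 1 − 0.7629 = 0.2371.
P(L) = P(L|P1)·P(P1) + P(L|P2)·P(P2) + P(L|P3)·P(P3) + P(L|P4)·P(P4) + P(L|P5)·P(P5) + P(L|P6)·P(P6)
      = 0.1815·0.083 + 0.2287·0.097 + 0.0614·0.086 + 0.0176·0.127 + 0.0105·0.091 + 0.2371·0.516
      = 0.0150645 + 0.0221839 + 0.0052804 + 0.0022352 + 0.0009555 + 0.1223436 = 0.1680631

P(L) ≈ 0.1681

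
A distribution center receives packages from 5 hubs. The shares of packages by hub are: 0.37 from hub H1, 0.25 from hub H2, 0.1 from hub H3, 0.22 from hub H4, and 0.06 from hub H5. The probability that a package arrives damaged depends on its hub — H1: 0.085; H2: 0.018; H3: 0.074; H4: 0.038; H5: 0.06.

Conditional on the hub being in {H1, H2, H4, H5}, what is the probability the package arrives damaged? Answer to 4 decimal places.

0.0532

Let S = {H1, H2, H4, H5}.
P(S) = 0.37 + 0.25 + 0.22 + 0.06 = 0.9.
P(D ∩ S) = 0.085·0.37 + 0.018·0.25 + 0.038·0.22 + 0.06·0.06 = 0.03145 + 0.0045 + 0.00836 + 0.0036 = 0.04791.
P(D | S) = 0.04791 / 0.9 = 0.053233…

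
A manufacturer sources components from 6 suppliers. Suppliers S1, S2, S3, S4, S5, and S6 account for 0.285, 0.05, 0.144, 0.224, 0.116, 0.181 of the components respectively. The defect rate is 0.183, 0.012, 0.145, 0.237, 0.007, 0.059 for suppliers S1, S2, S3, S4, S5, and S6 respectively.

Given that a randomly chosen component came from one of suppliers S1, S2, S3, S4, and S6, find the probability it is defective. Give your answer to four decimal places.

Let S = {S1, S2, S3, S4, S6}.
P(S) = 0.285 + 0.05 + 0.144 + 0.224 + 0.181 = 0.884.
P(D ∩ S) = 0.183·0.285 + 0.012·0.05 + 0.145·0.144 + 0.237·0.224 + 0.059·0.181 = 0.052155 + 0.0006 + 0.02088 + 0.053088 + 0.010679 = 0.137402.
P(D | S) = 0.137402 / 0.884 = 0.155432…

P(D|S) ≈ 0.1554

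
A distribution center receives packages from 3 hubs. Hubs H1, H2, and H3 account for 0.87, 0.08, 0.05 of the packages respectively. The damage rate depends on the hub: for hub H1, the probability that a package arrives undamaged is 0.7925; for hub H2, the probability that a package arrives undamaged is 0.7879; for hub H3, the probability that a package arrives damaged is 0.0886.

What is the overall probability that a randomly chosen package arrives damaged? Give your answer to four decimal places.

P(D) ≈ 0.2019

P(D|H1) = 1 − 0.7925 = 0.2075.
P(D|H2) = 1 − 0.7879 = 0.2121.
Summing over the partition,
P(D) = P(D|H1)·P(H1) + P(D|H2)·P(H2) + P(D|H3)·P(H3)
      = 0.2075·0.87 + 0.2121·0.08 + 0.0886·0.05
      = 0.180525 + 0.016968 + 0.00443 = 0.201923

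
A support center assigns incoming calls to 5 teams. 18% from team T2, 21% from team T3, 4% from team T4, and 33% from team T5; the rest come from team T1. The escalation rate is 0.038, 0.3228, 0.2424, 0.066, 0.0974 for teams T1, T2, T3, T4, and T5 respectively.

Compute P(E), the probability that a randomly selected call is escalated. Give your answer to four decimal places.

P(T1) = 1 − (0.18 + 0.21 + 0.04 + 0.33) = 0.24.
P(E) = P(E|T1)·P(T1) + P(E|T2)·P(T2) + P(E|T3)·P(T3) + P(E|T4)·P(T4) + P(E|T5)·P(T5)
      = 0.038·0.24 + 0.3228·0.18 + 0.2424·0.21 + 0.066·0.04 + 0.0974·0.33
      = 0.00912 + 0.058104 + 0.050904 + 0.00264 + 0.032142 = 0.15291

P(E) ≈ 0.1529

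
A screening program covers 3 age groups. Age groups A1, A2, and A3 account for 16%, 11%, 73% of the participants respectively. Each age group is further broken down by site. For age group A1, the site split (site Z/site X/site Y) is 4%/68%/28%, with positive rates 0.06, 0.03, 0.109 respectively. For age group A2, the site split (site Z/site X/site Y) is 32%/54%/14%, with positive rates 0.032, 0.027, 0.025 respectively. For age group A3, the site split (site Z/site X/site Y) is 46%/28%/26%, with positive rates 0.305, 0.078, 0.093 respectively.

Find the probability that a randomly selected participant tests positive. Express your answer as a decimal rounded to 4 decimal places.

0.1477

P(T|A1) = 0.04·0.06 + 0.68·0.03 + 0.28·0.109 = 0.0024 + 0.0204 + 0.03052 = 0.05332
P(T|A2) = 0.32·0.032 + 0.54·0.027 + 0.14·0.025 = 0.01024 + 0.01458 + 0.0035 = 0.02832
P(T|A3) = 0.46·0.305 + 0.28·0.078 + 0.26·0.093 = 0.1403 + 0.02184 + 0.02418 = 0.18632
Then overall,
P(T) = 0.16·0.05332 + 0.11·0.02832 + 0.73·0.18632
      = 0.0085312 + 0.0031152 + 0.1360136 = 0.14766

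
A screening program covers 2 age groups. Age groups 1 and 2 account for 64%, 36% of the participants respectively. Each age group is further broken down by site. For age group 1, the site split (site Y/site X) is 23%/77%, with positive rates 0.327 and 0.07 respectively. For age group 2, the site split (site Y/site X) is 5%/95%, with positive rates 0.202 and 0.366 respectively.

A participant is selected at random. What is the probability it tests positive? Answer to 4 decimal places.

0.2114

P(T|1) = 0.23·0.327 + 0.77·0.07 = 0.07521 + 0.0539 = 0.12911
P(T|2) = 0.05·0.202 + 0.95·0.366 = 0.0101 + 0.3477 = 0.3578
Then overall,
P(T) = 0.64·0.12911 + 0.36·0.3578
      = 0.0826304 + 0.128808 = 0.2114384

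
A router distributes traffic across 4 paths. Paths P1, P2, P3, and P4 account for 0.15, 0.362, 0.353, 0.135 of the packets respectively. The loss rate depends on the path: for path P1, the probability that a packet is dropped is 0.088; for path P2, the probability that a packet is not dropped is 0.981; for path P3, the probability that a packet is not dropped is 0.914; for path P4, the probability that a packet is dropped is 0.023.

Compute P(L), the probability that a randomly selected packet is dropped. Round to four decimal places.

P(L) ≈ 0.0535

P(L|P2) = 1 − 0.981 = 0.019.
P(L|P3) = 1 − 0.914 = 0.086.
Summing over the partition,
P(L) = P(L|P1)·P(P1) + P(L|P2)·P(P2) + P(L|P3)·P(P3) + P(L|P4)·P(P4)
      = 0.088·0.15 + 0.019·0.362 + 0.086·0.353 + 0.023·0.135
      = 0.0132 + 0.006878 + 0.030358 + 0.003105 = 0.053541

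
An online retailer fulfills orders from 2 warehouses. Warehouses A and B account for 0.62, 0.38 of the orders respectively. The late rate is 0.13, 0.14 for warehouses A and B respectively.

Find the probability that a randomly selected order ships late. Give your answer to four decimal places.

P(L) = P(L|A)·P(A) + P(L|B)·P(B)
      = 0.13·0.62 + 0.14·0.38
      = 0.0806 + 0.0532 = 0.1338

P(L) ≈ 0.1338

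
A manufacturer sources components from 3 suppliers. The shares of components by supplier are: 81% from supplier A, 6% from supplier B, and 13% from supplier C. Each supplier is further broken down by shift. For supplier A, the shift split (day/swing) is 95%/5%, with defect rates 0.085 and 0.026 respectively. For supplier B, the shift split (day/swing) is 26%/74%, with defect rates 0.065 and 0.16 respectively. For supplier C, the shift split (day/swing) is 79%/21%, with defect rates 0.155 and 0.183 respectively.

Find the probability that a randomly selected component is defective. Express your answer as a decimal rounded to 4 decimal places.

P(D) ≈ 0.0955

P(D|A) = 0.95·0.085 + 0.05·0.026 = 0.08075 + 0.0013 = 0.08205
P(D|B) = 0.26·0.065 + 0.74·0.16 = 0.0169 + 0.1184 = 0.1353
P(D|C) = 0.79·0.155 + 0.21·0.183 = 0.12245 + 0.03843 = 0.16088
Then overall,
P(D) = 0.81·0.08205 + 0.06·0.1353 + 0.13·0.16088
      = 0.0664605 + 0.008118 + 0.0209144 = 0.0954929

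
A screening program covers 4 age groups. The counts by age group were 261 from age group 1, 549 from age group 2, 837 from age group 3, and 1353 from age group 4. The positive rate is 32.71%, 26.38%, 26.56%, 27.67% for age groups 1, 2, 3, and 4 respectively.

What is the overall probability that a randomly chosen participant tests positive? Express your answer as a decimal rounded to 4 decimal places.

Total: 261 + 549 + 837 + 1353 = 3000.
P(1) = 261/3000 = 0.087. P(2) = 549/3000 = 0.183. P(3) = 837/3000 = 0.279. P(4) = 1353/3000 = 0.451.
Using total probability over the partition,
P(T) = P(T|1)·P(1) + P(T|2)·P(2) + P(T|3)·P(3) + P(T|4)·P(4)
      = 0.3271·0.087 + 0.2638·0.183 + 0.2656·0.279 + 0.2767·0.451
      = 0.0284577 + 0.0482754 + 0.0741024 + 0.1247917 = 0.2756272

0.2756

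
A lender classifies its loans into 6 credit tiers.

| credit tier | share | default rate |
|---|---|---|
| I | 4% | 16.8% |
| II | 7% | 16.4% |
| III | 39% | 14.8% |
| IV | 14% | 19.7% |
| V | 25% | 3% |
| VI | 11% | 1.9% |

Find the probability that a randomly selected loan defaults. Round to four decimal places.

P(D) = P(D|I)·P(I) + P(D|II)·P(II) + P(D|III)·P(III) + P(D|IV)·P(IV) + P(D|V)·P(V) + P(D|VI)·P(VI)
      = 0.168·0.04 + 0.164·0.07 + 0.148·0.39 + 0.197·0.14 + 0.03·0.25 + 0.019·0.11
      = 0.00672 + 0.01148 + 0.05772 + 0.02758 + 0.0075 + 0.00209 = 0.11309

0.1131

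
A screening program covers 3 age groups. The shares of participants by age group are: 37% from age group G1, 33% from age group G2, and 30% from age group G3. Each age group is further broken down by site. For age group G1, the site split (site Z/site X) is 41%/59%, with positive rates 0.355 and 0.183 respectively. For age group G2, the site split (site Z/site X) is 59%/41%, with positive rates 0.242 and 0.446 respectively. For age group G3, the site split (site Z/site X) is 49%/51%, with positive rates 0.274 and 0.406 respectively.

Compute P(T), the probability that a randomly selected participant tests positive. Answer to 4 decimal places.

P(T|G1) = 0.41·0.355 + 0.59·0.183 = 0.14555 + 0.10797 = 0.25352
P(T|G2) = 0.59·0.242 + 0.41·0.446 = 0.14278 + 0.18286 = 0.32564
P(T|G3) = 0.49·0.274 + 0.51·0.406 = 0.13426 + 0.20706 = 0.34132
By total probability over the outer partition,
P(T) = 0.37·0.25352 + 0.33·0.32564 + 0.3·0.34132
      = 0.0938024 + 0.1074612 + 0.102396 = 0.3036596

0.3037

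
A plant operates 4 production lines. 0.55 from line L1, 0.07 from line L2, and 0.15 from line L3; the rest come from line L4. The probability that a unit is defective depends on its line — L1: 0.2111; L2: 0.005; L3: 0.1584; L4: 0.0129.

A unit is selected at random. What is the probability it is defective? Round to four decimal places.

P(L4) = 1 − (0.55 + 0.07 + 0.15) = 0.23.
By the law of total probability,
P(D) = P(D|L1)·P(L1) + P(D|L2)·P(L2) + P(D|L3)·P(L3) + P(D|L4)·P(L4)
      = 0.2111·0.55 + 0.005·0.07 + 0.1584·0.15 + 0.0129·0.23
      = 0.116105 + 0.00035 + 0.02376 + 0.002967 = 0.143182

P(D) ≈ 0.1432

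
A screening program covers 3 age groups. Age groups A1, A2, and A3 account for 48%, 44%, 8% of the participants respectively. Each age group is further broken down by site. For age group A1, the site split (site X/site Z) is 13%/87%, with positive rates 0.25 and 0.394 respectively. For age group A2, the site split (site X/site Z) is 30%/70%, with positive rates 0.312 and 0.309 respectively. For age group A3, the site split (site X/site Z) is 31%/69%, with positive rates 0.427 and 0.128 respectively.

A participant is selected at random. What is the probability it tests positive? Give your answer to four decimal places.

P(T|A1) = 0.13·0.25 + 0.87·0.394 = 0.0325 + 0.34278 = 0.37528
P(T|A2) = 0.3·0.312 + 0.7·0.309 = 0.0936 + 0.2163 = 0.3099
P(T|A3) = 0.31·0.427 + 0.69·0.128 = 0.13237 + 0.08832 = 0.22069
Then overall,
P(T) = 0.48·0.37528 + 0.44·0.3099 + 0.08·0.22069
      = 0.1801344 + 0.136356 + 0.0176552 = 0.3341456

P(T) ≈ 0.3341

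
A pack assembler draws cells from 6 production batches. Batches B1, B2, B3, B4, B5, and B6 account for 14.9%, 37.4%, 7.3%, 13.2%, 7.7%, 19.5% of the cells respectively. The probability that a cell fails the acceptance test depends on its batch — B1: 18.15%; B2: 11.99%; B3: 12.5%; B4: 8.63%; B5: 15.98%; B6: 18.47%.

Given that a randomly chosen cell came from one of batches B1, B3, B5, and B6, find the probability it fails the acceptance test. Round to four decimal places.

0.1710

Let S = {B1, B3, B5, B6}.
P(S) = 0.149 + 0.073 + 0.077 + 0.195 = 0.494.
P(F ∩ S) = 0.1815·0.149 + 0.125·0.073 + 0.1598·0.077 + 0.1847·0.195 = 0.0270435 + 0.009125 + 0.0123046 + 0.0360165 = 0.0844896.
P(F | S) = 0.0844896 / 0.494 = 0.171032…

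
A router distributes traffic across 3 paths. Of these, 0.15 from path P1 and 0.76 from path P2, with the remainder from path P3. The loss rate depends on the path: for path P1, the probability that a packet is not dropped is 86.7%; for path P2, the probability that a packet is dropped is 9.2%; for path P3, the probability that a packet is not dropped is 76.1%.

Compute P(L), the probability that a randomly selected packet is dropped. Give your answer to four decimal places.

P(P3) = 1 − (0.15 + 0.76) = 0.09.
P(L|P1) = 1 − 0.867 = 0.133.
P(L|P3) = 1 − 0.761 = 0.239.
P(L) = P(L|P1)·P(P1) + P(L|P2)·P(P2) + P(L|P3)·P(P3)
      = 0.133·0.15 + 0.092·0.76 + 0.239·0.09
      = 0.01995 + 0.06992 + 0.02151 = 0.11138

0.1114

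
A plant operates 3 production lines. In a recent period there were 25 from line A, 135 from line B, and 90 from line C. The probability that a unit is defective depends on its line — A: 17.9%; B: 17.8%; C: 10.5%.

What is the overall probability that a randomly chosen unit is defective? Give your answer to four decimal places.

Total: 25 + 135 + 90 = 250.
P(A) = 25/250 = 0.1. P(B) = 135/250 = 0.54. P(C) = 90/250 = 0.36.
By the law of total probability,
P(D) = P(D|A)·P(A) + P(D|B)·P(B) + P(D|C)·P(C)
      = 0.179·0.1 + 0.178·0.54 + 0.105·0.36
      = 0.0179 + 0.09612 + 0.0378 = 0.15182

P(D) ≈ 0.1518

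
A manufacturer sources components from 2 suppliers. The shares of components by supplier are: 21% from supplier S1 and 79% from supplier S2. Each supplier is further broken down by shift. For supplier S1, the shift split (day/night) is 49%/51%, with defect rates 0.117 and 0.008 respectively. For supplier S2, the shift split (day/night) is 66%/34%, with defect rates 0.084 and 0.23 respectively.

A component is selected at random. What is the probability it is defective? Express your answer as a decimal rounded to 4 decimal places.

P(D|S1) = 0.49·0.117 + 0.51·0.008 = 0.05733 + 0.00408 = 0.06141
P(D|S2) = 0.66·0.084 + 0.34·0.23 = 0.05544 + 0.0782 = 0.13364
Then overall,
P(D) = 0.21·0.06141 + 0.79·0.13364
      = 0.0128961 + 0.1055756 = 0.1184717

0.1185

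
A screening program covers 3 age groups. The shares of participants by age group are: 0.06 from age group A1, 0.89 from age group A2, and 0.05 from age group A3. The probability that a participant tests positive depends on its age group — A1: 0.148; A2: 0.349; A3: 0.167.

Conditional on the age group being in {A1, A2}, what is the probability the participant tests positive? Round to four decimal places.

P(T|S) ≈ 0.3363

Let S = {A1, A2}.
P(S) = 0.06 + 0.89 = 0.95.
P(T ∩ S) = 0.148·0.06 + 0.349·0.89 = 0.00888 + 0.31061 = 0.31949.
P(T | S) = 0.31949 / 0.95 = 0.336305…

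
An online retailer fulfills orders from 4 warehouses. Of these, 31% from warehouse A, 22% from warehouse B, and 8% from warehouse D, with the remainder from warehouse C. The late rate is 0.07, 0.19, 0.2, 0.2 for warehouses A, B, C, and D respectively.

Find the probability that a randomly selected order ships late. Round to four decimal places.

0.1575

P(C) = 1 − (0.31 + 0.22 + 0.08) = 0.39.
P(L) = P(L|A)·P(A) + P(L|B)·P(B) + P(L|C)·P(C) + P(L|D)·P(D)
      = 0.07·0.31 + 0.19·0.22 + 0.2·0.39 + 0.2·0.08
      = 0.0217 + 0.0418 + 0.078 + 0.016 = 0.1575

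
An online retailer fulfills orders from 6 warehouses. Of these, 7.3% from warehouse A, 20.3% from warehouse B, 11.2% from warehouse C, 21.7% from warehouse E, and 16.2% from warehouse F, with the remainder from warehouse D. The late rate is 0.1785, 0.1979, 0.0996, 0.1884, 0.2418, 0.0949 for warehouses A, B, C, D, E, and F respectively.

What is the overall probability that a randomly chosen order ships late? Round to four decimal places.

0.1761

P(D) = 1 − (0.073 + 0.203 + 0.112 + 0.217 + 0.162) = 0.233.
Using total probability over the partition,
P(L) = P(L|A)·P(A) + P(L|B)·P(B) + P(L|C)·P(C) + P(L|D)·P(D) + P(L|E)·P(E) + P(L|F)·P(F)
      = 0.1785·0.073 + 0.1979·0.203 + 0.0996·0.112 + 0.1884·0.233 + 0.2418·0.217 + 0.0949·0.162
      = 0.0130305 + 0.0401737 + 0.0111552 + 0.0438972 + 0.0524706 + 0.0153738 = 0.176101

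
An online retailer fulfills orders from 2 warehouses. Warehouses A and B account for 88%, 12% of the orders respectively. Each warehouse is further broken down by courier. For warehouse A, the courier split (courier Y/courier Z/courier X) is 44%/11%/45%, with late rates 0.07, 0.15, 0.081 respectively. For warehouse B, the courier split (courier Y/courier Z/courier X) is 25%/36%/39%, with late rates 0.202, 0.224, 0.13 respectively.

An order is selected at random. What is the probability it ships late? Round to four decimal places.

P(L|A) = 0.44·0.07 + 0.11·0.15 + 0.45·0.081 = 0.0308 + 0.0165 + 0.03645 = 0.08375
P(L|B) = 0.25·0.202 + 0.36·0.224 + 0.39·0.13 = 0.0505 + 0.08064 + 0.0507 = 0.18184
By total probability over the outer partition,
P(L) = 0.88·0.08375 + 0.12·0.18184
      = 0.0737 + 0.0218208 = 0.0955208

0.0955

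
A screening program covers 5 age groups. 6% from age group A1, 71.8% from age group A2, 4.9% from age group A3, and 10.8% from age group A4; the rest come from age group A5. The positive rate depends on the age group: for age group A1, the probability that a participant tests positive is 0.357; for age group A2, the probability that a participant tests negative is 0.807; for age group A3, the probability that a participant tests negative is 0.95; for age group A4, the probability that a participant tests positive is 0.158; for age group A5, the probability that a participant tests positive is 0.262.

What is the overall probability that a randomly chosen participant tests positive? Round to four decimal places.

P(A5) = 1 − (0.06 + 0.718 + 0.049 + 0.108) = 0.065.
P(T|A2) = 1 − 0.807 = 0.193.
P(T|A3) = 1 − 0.95 = 0.05.
P(T) = P(T|A1)·P(A1) + P(T|A2)·P(A2) + P(T|A3)·P(A3) + P(T|A4)·P(A4) + P(T|A5)·P(A5)
      = 0.357·0.06 + 0.193·0.718 + 0.05·0.049 + 0.158·0.108 + 0.262·0.065
      = 0.02142 + 0.138574 + 0.00245 + 0.017064 + 0.01703 = 0.196538

0.1965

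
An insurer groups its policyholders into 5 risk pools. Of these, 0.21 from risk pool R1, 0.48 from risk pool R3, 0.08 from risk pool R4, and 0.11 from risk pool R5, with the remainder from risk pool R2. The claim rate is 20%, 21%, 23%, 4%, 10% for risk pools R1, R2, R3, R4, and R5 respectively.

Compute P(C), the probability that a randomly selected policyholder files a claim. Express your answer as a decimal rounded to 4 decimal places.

P(C) ≈ 0.1918

P(R2) = 1 − (0.21 + 0.48 + 0.08 + 0.11) = 0.12.
By the law of total probability,
P(C) = P(C|R1)·P(R1) + P(C|R2)·P(R2) + P(C|R3)·P(R3) + P(C|R4)·P(R4) + P(C|R5)·P(R5)
      = 0.2·0.21 + 0.21·0.12 + 0.23·0.48 + 0.04·0.08 + 0.1·0.11
      = 0.042 + 0.0252 + 0.1104 + 0.0032 + 0.011 = 0.1918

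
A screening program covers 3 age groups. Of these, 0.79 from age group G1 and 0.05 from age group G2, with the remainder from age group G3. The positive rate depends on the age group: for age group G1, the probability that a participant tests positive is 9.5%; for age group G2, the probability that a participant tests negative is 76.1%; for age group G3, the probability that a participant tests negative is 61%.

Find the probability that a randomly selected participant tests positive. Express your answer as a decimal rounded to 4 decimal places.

P(G3) = 1 − (0.79 + 0.05) = 0.16.
P(T|G2) = 1 − 0.761 = 0.239.
P(T|G3) = 1 − 0.61 = 0.39.
P(T) = P(T|G1)·P(G1) + P(T|G2)·P(G2) + P(T|G3)·P(G3)
      = 0.095·0.79 + 0.239·0.05 + 0.39·0.16
      = 0.07505 + 0.01195 + 0.0624 = 0.1494

0.1494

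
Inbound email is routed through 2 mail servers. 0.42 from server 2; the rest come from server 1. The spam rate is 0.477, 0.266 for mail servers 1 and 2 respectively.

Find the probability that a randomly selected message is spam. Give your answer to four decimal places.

P(1) = 1 − (0.42) = 0.58.
P(S) = P(S|1)·P(1) + P(S|2)·P(2)
      = 0.477·0.58 + 0.266·0.42
      = 0.27666 + 0.11172 = 0.38838

0.3884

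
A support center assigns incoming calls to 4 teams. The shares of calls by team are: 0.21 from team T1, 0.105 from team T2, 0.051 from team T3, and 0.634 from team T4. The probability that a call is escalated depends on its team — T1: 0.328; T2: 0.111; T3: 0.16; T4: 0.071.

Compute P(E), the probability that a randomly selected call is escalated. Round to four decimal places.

P(E) ≈ 0.1337

P(E) = P(E|T1)·P(T1) + P(E|T2)·P(T2) + P(E|T3)·P(T3) + P(E|T4)·P(T4)
      = 0.328·0.21 + 0.111·0.105 + 0.16·0.051 + 0.071·0.634
      = 0.06888 + 0.011655 + 0.00816 + 0.045014 = 0.133709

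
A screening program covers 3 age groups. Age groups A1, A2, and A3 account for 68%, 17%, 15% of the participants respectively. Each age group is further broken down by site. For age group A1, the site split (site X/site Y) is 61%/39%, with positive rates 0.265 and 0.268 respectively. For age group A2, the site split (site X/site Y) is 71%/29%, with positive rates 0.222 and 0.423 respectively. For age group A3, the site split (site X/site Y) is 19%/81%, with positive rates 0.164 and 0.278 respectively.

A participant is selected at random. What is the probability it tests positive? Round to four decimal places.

P(T) ≈ 0.2671

P(T|A1) = 0.61·0.265 + 0.39·0.268 = 0.16165 + 0.10452 = 0.26617
P(T|A2) = 0.71·0.222 + 0.29·0.423 = 0.15762 + 0.12267 = 0.28029
P(T|A3) = 0.19·0.164 + 0.81·0.278 = 0.03116 + 0.22518 = 0.25634
By total probability over the outer partition,
P(T) = 0.68·0.26617 + 0.17·0.28029 + 0.15·0.25634
      = 0.1809956 + 0.0476493 + 0.038451 = 0.2670959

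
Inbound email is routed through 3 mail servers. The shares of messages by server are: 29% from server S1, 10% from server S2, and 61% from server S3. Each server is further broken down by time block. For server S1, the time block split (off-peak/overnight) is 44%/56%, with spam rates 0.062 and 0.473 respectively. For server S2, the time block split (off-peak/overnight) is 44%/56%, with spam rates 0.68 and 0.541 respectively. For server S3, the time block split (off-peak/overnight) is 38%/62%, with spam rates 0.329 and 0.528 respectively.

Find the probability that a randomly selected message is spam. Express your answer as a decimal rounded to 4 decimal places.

P(S|S1) = 0.44·0.062 + 0.56·0.473 = 0.02728 + 0.26488 = 0.29216
P(S|S2) = 0.44·0.68 + 0.56·0.541 = 0.2992 + 0.30296 = 0.60216
P(S|S3) = 0.38·0.329 + 0.62·0.528 = 0.12502 + 0.32736 = 0.45238
By total probability over the outer partition,
P(S) = 0.29·0.29216 + 0.1·0.60216 + 0.61·0.45238
      = 0.0847264 + 0.060216 + 0.2759518 = 0.4208942

P(S) ≈ 0.4209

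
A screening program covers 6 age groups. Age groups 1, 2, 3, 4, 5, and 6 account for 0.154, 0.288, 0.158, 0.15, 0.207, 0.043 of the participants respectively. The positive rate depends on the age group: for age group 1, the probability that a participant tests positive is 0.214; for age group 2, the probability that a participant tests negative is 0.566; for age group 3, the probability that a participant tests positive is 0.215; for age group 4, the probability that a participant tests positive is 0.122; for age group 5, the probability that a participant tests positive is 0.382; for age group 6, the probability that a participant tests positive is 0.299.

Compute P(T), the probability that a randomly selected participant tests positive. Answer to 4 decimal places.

P(T|2) = 1 − 0.566 = 0.434.
Summing over the partition,
P(T) = P(T|1)·P(1) + P(T|2)·P(2) + P(T|3)·P(3) + P(T|4)·P(4) + P(T|5)·P(5) + P(T|6)·P(6)
      = 0.214·0.154 + 0.434·0.288 + 0.215·0.158 + 0.122·0.15 + 0.382·0.207 + 0.299·0.043
      = 0.032956 + 0.124992 + 0.03397 + 0.0183 + 0.079074 + 0.012857 = 0.302149

P(T) ≈ 0.3021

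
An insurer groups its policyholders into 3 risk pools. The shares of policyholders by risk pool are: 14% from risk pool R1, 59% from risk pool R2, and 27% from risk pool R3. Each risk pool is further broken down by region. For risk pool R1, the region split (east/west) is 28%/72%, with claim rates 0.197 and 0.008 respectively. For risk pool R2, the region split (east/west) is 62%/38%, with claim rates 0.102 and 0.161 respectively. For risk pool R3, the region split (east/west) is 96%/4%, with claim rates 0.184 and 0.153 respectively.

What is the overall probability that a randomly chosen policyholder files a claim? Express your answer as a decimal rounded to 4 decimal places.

0.1313

P(C|R1) = 0.28·0.197 + 0.72·0.008 = 0.05516 + 0.00576 = 0.06092
P(C|R2) = 0.62·0.102 + 0.38·0.161 = 0.06324 + 0.06118 = 0.12442
P(C|R3) = 0.96·0.184 + 0.04·0.153 = 0.17664 + 0.00612 = 0.18276
By total probability over the outer partition,
P(C) = 0.14·0.06092 + 0.59·0.12442 + 0.27·0.18276
      = 0.0085288 + 0.0734078 + 0.0493452 = 0.1312818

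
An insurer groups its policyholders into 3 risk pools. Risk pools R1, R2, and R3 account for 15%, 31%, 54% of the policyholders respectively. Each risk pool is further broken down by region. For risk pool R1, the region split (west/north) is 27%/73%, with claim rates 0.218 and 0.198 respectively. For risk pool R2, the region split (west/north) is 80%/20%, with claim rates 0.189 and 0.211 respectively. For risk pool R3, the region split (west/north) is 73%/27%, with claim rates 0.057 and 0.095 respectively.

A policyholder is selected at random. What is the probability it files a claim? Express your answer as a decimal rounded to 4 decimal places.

P(C|R1) = 0.27·0.218 + 0.73·0.198 = 0.05886 + 0.14454 = 0.2034
P(C|R2) = 0.8·0.189 + 0.2·0.211 = 0.1512 + 0.0422 = 0.1934
P(C|R3) = 0.73·0.057 + 0.27·0.095 = 0.04161 + 0.02565 = 0.06726
Then overall,
P(C) = 0.15·0.2034 + 0.31·0.1934 + 0.54·0.06726
      = 0.03051 + 0.059954 + 0.0363204 = 0.1267844

0.1268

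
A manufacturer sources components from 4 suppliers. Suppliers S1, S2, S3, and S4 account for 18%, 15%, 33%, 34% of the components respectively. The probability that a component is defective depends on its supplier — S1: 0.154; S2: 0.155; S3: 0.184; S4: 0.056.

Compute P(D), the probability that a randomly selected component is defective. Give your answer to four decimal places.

Summing over the partition,
P(D) = P(D|S1)·P(S1) + P(D|S2)·P(S2) + P(D|S3)·P(S3) + P(D|S4)·P(S4)
      = 0.154·0.18 + 0.155·0.15 + 0.184·0.33 + 0.056·0.34
      = 0.02772 + 0.02325 + 0.06072 + 0.01904 = 0.13073

0.1307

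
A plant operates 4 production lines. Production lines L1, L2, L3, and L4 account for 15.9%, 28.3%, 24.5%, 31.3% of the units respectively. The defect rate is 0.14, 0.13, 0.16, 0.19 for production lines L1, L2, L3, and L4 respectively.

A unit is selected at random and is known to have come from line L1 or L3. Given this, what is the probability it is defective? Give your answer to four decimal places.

Let S = {L1, L3}.
P(S) = 0.159 + 0.245 = 0.404.
P(D ∩ S) = 0.14·0.159 + 0.16·0.245 = 0.02226 + 0.0392 = 0.06146.
P(D | S) = 0.06146 / 0.404 = 0.152129…

0.1521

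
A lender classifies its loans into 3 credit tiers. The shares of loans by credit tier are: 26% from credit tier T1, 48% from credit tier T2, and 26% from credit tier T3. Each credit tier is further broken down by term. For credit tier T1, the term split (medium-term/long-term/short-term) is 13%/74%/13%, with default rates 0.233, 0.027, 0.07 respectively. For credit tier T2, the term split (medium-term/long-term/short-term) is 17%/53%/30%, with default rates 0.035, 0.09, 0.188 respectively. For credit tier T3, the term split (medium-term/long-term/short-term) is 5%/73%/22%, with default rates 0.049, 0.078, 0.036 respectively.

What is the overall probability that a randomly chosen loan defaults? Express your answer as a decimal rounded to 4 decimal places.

P(D) ≈ 0.0858

P(D|T1) = 0.13·0.233 + 0.74·0.027 + 0.13·0.07 = 0.03029 + 0.01998 + 0.0091 = 0.05937
P(D|T2) = 0.17·0.035 + 0.53·0.09 + 0.3·0.188 = 0.00595 + 0.0477 + 0.0564 = 0.11005
P(D|T3) = 0.05·0.049 + 0.73·0.078 + 0.22·0.036 = 0.00245 + 0.05694 + 0.00792 = 0.06731
Then overall,
P(D) = 0.26·0.05937 + 0.48·0.11005 + 0.26·0.06731
      = 0.0154362 + 0.052824 + 0.0175006 = 0.0857608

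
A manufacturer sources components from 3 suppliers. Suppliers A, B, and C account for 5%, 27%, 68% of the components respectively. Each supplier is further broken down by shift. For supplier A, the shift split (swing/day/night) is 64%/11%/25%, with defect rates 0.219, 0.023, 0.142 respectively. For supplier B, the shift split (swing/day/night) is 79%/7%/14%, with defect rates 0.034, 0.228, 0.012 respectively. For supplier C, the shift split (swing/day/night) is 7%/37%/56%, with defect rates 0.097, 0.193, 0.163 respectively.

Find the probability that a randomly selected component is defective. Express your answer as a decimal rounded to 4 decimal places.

P(D|A) = 0.64·0.219 + 0.11·0.023 + 0.25·0.142 = 0.14016 + 0.00253 + 0.0355 = 0.17819
P(D|B) = 0.79·0.034 + 0.07·0.228 + 0.14·0.012 = 0.02686 + 0.01596 + 0.00168 = 0.0445
P(D|C) = 0.07·0.097 + 0.37·0.193 + 0.56·0.163 = 0.00679 + 0.07141 + 0.09128 = 0.16948
Then overall,
P(D) = 0.05·0.17819 + 0.27·0.0445 + 0.68·0.16948
      = 0.0089095 + 0.012015 + 0.1152464 = 0.1361709

P(D) ≈ 0.1362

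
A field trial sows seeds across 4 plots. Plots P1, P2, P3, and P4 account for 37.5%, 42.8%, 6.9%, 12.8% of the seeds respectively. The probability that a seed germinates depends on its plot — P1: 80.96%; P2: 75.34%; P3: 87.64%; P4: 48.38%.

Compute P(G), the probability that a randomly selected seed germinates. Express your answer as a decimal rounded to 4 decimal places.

0.7485

By the law of total probability,
P(G) = P(G|P1)·P(P1) + P(G|P2)·P(P2) + P(G|P3)·P(P3) + P(G|P4)·P(P4)
      = 0.8096·0.375 + 0.7534·0.428 + 0.8764·0.069 + 0.4838·0.128
      = 0.3036 + 0.3224552 + 0.0604716 + 0.0619264 = 0.7484532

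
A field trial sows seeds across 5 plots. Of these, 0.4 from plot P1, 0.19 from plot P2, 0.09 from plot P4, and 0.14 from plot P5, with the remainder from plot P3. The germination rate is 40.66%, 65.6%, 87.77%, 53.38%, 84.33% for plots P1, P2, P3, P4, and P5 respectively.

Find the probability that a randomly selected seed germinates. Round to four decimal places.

0.6114

P(P3) = 1 − (0.4 + 0.19 + 0.09 + 0.14) = 0.18.
P(G) = P(G|P1)·P(P1) + P(G|P2)·P(P2) + P(G|P3)·P(P3) + P(G|P4)·P(P4) + P(G|P5)·P(P5)
      = 0.4066·0.4 + 0.656·0.19 + 0.8777·0.18 + 0.5338·0.09 + 0.8433·0.14
      = 0.16264 + 0.12464 + 0.157986 + 0.048042 + 0.118062 = 0.61137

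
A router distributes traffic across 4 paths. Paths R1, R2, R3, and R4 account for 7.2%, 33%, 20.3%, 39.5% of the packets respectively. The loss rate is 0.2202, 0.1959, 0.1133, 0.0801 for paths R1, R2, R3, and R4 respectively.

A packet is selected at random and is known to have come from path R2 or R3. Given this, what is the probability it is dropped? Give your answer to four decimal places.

Let S = {R2, R3}.
P(S) = 0.33 + 0.203 = 0.533.
P(L ∩ S) = 0.1959·0.33 + 0.1133·0.203 = 0.064647 + 0.0229999 = 0.0876469.
P(L | S) = 0.0876469 / 0.533 = 0.164441…

0.1644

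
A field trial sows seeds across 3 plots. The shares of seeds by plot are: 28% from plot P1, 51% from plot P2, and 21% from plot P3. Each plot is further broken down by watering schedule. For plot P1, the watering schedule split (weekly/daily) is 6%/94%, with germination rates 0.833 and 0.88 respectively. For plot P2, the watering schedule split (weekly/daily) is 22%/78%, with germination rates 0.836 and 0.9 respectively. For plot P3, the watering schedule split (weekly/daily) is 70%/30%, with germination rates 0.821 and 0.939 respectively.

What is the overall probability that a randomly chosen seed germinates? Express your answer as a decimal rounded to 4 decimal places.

P(G) ≈ 0.8773

P(G|P1) = 0.06·0.833 + 0.94·0.88 = 0.04998 + 0.8272 = 0.87718
P(G|P2) = 0.22·0.836 + 0.78·0.9 = 0.18392 + 0.702 = 0.88592
P(G|P3) = 0.7·0.821 + 0.3·0.939 = 0.5747 + 0.2817 = 0.8564
By total probability over the outer partition,
P(G) = 0.28·0.87718 + 0.51·0.88592 + 0.21·0.8564
      = 0.2456104 + 0.4518192 + 0.179844 = 0.8772736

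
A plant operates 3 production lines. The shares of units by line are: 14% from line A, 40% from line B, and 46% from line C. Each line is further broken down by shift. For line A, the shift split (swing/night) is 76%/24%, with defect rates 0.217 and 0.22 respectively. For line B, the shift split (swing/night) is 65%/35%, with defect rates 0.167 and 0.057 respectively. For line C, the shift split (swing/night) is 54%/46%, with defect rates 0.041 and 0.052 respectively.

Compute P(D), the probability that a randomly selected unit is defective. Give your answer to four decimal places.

P(D) ≈ 0.1031

P(D|A) = 0.76·0.217 + 0.24·0.22 = 0.16492 + 0.0528 = 0.21772
P(D|B) = 0.65·0.167 + 0.35·0.057 = 0.10855 + 0.01995 = 0.1285
P(D|C) = 0.54·0.041 + 0.46·0.052 = 0.02214 + 0.02392 = 0.04606
By total probability over the outer partition,
P(D) = 0.14·0.21772 + 0.4·0.1285 + 0.46·0.04606
      = 0.0304808 + 0.0514 + 0.0211876 = 0.1030684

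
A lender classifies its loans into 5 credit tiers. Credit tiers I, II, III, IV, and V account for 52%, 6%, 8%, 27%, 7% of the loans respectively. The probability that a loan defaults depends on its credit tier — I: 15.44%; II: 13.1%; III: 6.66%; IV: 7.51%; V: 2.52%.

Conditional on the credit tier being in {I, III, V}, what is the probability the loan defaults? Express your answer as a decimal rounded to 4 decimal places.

0.1304

Let S = {I, III, V}.
P(S) = 0.52 + 0.08 + 0.07 = 0.67.
P(D ∩ S) = 0.1544·0.52 + 0.0666·0.08 + 0.0252·0.07 = 0.080288 + 0.005328 + 0.001764 = 0.08738.
P(D | S) = 0.08738 / 0.67 = 0.130418…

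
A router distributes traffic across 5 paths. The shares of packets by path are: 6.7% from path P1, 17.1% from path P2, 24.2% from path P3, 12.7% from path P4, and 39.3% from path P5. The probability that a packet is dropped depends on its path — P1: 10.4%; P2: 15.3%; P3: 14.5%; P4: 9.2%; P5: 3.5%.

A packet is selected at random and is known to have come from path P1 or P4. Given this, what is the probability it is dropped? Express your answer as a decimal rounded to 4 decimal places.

0.0961

Let S = {P1, P4}.
P(S) = 0.067 + 0.127 = 0.194.
P(L ∩ S) = 0.104·0.067 + 0.092·0.127 = 0.006968 + 0.011684 = 0.018652.
P(L | S) = 0.018652 / 0.194 = 0.096144…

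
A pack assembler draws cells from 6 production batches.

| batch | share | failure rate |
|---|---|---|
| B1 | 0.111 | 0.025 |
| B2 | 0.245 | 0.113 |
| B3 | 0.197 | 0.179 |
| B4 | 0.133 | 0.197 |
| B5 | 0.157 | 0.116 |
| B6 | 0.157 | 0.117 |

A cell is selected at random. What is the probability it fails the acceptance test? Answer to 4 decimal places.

P(F) = P(F|B1)·P(B1) + P(F|B2)·P(B2) + P(F|B3)·P(B3) + P(F|B4)·P(B4) + P(F|B5)·P(B5) + P(F|B6)·P(B6)
      = 0.025·0.111 + 0.113·0.245 + 0.179·0.197 + 0.197·0.133 + 0.116·0.157 + 0.117·0.157
      = 0.002775 + 0.027685 + 0.035263 + 0.026201 + 0.018212 + 0.018369 = 0.128505

P(F) ≈ 0.1285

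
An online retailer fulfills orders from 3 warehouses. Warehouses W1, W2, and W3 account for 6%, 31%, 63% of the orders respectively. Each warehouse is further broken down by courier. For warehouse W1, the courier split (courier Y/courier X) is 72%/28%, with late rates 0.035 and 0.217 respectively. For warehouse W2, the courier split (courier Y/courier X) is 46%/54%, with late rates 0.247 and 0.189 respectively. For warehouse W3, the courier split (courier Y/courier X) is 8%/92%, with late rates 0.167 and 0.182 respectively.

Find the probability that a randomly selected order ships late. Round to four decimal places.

0.1859

P(L|W1) = 0.72·0.035 + 0.28·0.217 = 0.0252 + 0.06076 = 0.08596
P(L|W2) = 0.46·0.247 + 0.54·0.189 = 0.11362 + 0.10206 = 0.21568
P(L|W3) = 0.08·0.167 + 0.92·0.182 = 0.01336 + 0.16744 = 0.1808
By total probability over the outer partition,
P(L) = 0.06·0.08596 + 0.31·0.21568 + 0.63·0.1808
      = 0.0051576 + 0.0668608 + 0.113904 = 0.1859224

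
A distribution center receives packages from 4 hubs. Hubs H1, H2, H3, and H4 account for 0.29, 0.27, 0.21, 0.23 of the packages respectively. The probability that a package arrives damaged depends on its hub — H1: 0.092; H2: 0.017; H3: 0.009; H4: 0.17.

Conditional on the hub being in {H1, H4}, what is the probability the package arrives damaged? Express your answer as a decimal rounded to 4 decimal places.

0.1265

Let S = {H1, H4}.
P(S) = 0.29 + 0.23 = 0.52.
P(D ∩ S) = 0.092·0.29 + 0.17·0.23 = 0.02668 + 0.0391 = 0.06578.
P(D | S) = 0.06578 / 0.52 = 0.126500…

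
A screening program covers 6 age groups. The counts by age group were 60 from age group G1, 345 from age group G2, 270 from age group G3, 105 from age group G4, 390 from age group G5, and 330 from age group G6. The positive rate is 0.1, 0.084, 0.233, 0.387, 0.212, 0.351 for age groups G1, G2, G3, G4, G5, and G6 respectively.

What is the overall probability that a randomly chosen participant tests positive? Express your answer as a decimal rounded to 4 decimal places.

Total: 60 + 345 + 270 + 105 + 390 + 330 = 1500.
P(G1) = 60/1500 = 0.04. P(G2) = 345/1500 = 0.23. P(G3) = 270/1500 = 0.18. P(G4) = 105/1500 = 0.07. P(G5) = 390/1500 = 0.26. P(G6) = 330/1500 = 0.22.
P(T) = P(T|G1)·P(G1) + P(T|G2)·P(G2) + P(T|G3)·P(G3) + P(T|G4)·P(G4) + P(T|G5)·P(G5) + P(T|G6)·P(G6)
      = 0.1·0.04 + 0.084·0.23 + 0.233·0.18 + 0.387·0.07 + 0.212·0.26 + 0.351·0.22
      = 0.004 + 0.01932 + 0.04194 + 0.02709 + 0.05512 + 0.07722 = 0.22469

0.2247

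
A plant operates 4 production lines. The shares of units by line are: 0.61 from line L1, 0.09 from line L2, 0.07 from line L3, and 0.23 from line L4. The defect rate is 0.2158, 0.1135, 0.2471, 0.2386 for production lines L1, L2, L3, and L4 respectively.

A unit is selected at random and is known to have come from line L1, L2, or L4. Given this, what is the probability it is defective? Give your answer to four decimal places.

P(D|S) ≈ 0.2115

Let S = {L1, L2, L4}.
P(S) = 0.61 + 0.09 + 0.23 = 0.93.
P(D ∩ S) = 0.2158·0.61 + 0.1135·0.09 + 0.2386·0.23 = 0.131638 + 0.010215 + 0.054878 = 0.196731.
P(D | S) = 0.196731 / 0.93 = 0.211539…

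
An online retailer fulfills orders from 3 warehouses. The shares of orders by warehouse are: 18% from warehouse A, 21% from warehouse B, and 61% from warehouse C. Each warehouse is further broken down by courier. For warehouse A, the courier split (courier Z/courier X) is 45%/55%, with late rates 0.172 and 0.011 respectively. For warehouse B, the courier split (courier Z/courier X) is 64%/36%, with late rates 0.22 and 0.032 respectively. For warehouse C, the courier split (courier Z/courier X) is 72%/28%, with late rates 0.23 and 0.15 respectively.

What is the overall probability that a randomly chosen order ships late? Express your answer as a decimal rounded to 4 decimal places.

P(L) ≈ 0.1736

P(L|A) = 0.45·0.172 + 0.55·0.011 = 0.0774 + 0.00605 = 0.08345
P(L|B) = 0.64·0.22 + 0.36·0.032 = 0.1408 + 0.01152 = 0.15232
P(L|C) = 0.72·0.23 + 0.28·0.15 = 0.1656 + 0.042 = 0.2076
Then overall,
P(L) = 0.18·0.08345 + 0.21·0.15232 + 0.61·0.2076
      = 0.015021 + 0.0319872 + 0.126636 = 0.1736442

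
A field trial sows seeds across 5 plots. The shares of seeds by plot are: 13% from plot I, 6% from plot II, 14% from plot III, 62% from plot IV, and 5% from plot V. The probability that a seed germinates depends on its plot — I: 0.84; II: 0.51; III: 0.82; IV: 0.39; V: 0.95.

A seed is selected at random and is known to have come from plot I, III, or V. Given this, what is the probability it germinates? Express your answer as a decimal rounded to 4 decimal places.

Let S = {I, III, V}.
P(S) = 0.13 + 0.14 + 0.05 = 0.32.
P(G ∩ S) = 0.84·0.13 + 0.82·0.14 + 0.95·0.05 = 0.1092 + 0.1148 + 0.0475 = 0.2715.
P(G | S) = 0.2715 / 0.32 = 0.848438…

0.8484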